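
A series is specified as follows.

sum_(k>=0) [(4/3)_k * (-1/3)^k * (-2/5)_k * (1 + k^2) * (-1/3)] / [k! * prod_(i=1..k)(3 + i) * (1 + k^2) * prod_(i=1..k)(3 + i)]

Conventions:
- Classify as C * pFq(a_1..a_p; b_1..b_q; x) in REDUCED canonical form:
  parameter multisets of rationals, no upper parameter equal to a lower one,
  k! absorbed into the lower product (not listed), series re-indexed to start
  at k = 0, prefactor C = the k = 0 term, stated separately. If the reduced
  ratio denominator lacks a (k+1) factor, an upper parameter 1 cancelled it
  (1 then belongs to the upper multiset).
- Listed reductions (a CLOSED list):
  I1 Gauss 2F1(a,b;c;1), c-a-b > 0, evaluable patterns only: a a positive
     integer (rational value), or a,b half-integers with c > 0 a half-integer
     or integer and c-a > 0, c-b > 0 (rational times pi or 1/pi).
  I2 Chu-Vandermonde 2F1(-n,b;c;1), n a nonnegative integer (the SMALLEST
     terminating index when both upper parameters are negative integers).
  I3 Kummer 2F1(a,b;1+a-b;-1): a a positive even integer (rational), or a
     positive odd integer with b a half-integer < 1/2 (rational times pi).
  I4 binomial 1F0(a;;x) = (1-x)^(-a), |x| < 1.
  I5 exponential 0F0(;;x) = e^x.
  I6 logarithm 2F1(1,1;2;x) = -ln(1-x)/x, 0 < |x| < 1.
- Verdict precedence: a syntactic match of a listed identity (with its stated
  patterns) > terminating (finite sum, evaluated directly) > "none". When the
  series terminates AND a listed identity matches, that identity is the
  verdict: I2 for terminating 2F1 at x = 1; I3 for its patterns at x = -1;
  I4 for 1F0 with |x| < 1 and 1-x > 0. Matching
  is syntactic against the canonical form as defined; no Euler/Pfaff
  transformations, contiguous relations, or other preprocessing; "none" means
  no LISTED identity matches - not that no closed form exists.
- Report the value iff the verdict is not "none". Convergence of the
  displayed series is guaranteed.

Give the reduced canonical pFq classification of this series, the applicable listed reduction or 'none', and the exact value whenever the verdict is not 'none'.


x = -1/3 here; the reduced form reads 2F2, upper {-2/5, 4/3}, lower {4, 4}, C = -1/3. Verdict: none (x = -1/3): each listed identity misses the multisets {-2/5, 4/3} ; {4, 4}.

Key step: t_0 being -1/3, striking the common factor k^2 + 1 reduces the term (C = -1/3, x = -1/3).
Adjacent-term ratio: r(k) = (-1/3) * (k-2/5) (k+4/3) / [(k+4) (k+4) (k+1)] - rational in k, leading ratio (-1/3); with t_0 = -1/3, classification follows.


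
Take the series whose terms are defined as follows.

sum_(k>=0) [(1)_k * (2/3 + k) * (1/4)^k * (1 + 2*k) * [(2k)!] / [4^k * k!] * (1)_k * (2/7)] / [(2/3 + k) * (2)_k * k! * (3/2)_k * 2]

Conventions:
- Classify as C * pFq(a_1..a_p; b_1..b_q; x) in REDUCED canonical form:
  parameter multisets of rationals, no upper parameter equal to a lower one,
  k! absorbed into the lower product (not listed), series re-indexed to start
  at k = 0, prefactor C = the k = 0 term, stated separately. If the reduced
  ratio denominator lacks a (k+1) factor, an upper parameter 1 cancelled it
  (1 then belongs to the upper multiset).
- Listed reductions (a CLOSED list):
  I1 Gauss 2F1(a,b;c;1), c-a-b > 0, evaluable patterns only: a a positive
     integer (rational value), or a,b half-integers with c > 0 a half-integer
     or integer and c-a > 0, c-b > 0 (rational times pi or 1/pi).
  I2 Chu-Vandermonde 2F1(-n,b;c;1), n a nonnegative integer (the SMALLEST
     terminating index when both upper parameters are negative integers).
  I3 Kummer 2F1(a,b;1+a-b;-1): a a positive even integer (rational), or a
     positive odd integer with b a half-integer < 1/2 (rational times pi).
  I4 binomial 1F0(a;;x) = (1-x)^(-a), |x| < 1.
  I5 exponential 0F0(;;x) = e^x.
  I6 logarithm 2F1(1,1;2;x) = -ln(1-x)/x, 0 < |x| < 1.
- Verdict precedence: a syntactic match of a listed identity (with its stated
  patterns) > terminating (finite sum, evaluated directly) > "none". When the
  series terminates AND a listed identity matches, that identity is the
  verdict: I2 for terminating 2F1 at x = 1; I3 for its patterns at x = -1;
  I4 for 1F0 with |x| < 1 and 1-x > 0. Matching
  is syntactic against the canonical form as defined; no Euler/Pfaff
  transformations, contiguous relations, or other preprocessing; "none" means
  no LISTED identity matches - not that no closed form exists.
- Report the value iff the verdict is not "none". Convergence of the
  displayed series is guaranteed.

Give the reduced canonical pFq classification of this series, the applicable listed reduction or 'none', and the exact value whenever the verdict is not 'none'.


At argument 1/4: a 2F1 with upper {1, 1}, lower {2}, scaled by C = 1/7. Verdict: logarithm (I6) fires (the logarithm: parameters (1,1;2), x = 1/4). Hence: (-4/7) * ln(3/4).

Structural cue: t_0 being 1/7, striking the common factor k + 2/3 reduces the term (prefactor 1/7).
Step ratio: r(k) = (1/4) * (k+1) (k+1) / [(k+2) (k+1)] - rational in k. x = (1/4); t_0 = 1/7; negate the roots.


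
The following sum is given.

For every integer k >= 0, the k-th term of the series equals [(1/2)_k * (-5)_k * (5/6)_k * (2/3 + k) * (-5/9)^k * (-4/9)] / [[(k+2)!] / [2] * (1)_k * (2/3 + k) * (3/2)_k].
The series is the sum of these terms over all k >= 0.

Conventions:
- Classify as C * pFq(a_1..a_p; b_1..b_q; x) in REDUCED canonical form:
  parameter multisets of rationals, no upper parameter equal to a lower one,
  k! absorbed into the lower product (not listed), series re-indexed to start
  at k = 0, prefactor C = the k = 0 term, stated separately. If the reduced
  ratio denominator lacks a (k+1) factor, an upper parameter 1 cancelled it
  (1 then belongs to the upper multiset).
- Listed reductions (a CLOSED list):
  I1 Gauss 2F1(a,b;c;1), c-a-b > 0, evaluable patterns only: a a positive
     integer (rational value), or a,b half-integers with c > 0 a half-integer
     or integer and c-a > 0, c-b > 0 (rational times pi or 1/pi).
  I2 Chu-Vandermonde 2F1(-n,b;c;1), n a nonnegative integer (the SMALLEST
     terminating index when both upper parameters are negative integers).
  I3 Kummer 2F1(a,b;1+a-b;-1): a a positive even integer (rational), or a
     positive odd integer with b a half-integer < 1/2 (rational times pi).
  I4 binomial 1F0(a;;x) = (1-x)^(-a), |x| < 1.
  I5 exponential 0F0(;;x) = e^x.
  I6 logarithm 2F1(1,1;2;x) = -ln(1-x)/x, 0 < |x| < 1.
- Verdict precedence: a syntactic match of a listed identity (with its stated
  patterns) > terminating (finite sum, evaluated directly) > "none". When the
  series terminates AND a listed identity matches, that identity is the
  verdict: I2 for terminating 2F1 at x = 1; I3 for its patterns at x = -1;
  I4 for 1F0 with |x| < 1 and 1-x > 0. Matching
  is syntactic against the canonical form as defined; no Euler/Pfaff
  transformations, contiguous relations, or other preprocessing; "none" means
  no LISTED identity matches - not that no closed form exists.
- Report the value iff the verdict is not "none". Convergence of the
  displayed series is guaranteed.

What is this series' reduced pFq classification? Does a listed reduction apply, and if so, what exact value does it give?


Structural cue: t_0 being -4/9, (1)_k (prefactor -4/9) is k! itself.
Ratio: r(k) = (-5/9) * (k-5) (k+1/2) (k+5/6) / [(k+3/2) (k+3) (k+1)] - rational in k. x = (-5/9); t_0 = -4/9; negate the roots.

Reduced: x = -5/9, 3F2, upper = {-5, 1/2, 5/6}, lower = {3/2, 3}, C = -4/9. Verdict: terminating. With -5 upstairs the series is a 6-term polynomial sum; evaluated term by term. Exact value: -313817286721/520693137216.


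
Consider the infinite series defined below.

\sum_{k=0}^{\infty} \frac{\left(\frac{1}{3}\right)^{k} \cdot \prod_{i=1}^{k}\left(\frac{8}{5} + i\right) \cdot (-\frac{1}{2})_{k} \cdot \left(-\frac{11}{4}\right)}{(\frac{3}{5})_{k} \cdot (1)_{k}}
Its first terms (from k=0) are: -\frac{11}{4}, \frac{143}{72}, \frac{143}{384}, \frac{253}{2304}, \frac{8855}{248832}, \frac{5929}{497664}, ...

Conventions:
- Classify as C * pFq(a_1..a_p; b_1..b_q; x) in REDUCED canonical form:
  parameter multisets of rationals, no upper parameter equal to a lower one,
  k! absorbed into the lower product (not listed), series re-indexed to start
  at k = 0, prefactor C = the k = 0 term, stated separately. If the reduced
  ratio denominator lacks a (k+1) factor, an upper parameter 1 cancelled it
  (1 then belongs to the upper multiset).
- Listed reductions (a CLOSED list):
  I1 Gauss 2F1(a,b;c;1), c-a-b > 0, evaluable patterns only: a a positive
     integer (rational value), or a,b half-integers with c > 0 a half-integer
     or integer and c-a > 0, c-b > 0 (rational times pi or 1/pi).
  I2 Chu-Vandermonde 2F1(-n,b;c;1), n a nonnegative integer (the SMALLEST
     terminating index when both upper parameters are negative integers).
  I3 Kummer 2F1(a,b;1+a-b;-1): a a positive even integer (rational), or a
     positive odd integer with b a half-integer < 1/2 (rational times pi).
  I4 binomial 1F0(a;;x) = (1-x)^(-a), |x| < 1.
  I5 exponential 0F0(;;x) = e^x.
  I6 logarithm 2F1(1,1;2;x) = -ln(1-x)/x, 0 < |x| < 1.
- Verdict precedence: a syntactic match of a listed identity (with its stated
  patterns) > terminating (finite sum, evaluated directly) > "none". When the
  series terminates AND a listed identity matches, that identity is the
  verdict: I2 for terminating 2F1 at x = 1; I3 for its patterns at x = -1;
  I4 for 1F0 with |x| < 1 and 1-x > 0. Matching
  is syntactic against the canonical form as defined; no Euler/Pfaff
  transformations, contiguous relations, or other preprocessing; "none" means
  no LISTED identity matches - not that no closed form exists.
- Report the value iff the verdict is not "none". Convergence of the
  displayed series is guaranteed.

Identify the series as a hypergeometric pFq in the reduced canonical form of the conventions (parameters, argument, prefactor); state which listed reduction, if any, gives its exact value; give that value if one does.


x = \frac{1}{3} here; the reduced form reads 2F1, upper {-\frac{1}{2}, \frac{13}{5}}, lower {\frac{3}{5}}, C = -\frac{11}{4}. Verdict: none. No listed pattern accepts 2F1(-\frac{1}{2}, \frac{13}{5}; \frac{3}{5}; \frac{1}{3}).

Key step: with t_0 = -\frac{11}{4}, the running product (C = -11/4, x = 1/3) telescopes to a rising factorial.
Ratio: r(k) = \frac{1}{3} * (k-\frac{1}{2}) (k+\frac{13}{5}) / [(k+\frac{3}{5}) (k+1)] - rational in k. x = \frac{1}{3}; t_0 = -\frac{11}{4}; negate the roots.


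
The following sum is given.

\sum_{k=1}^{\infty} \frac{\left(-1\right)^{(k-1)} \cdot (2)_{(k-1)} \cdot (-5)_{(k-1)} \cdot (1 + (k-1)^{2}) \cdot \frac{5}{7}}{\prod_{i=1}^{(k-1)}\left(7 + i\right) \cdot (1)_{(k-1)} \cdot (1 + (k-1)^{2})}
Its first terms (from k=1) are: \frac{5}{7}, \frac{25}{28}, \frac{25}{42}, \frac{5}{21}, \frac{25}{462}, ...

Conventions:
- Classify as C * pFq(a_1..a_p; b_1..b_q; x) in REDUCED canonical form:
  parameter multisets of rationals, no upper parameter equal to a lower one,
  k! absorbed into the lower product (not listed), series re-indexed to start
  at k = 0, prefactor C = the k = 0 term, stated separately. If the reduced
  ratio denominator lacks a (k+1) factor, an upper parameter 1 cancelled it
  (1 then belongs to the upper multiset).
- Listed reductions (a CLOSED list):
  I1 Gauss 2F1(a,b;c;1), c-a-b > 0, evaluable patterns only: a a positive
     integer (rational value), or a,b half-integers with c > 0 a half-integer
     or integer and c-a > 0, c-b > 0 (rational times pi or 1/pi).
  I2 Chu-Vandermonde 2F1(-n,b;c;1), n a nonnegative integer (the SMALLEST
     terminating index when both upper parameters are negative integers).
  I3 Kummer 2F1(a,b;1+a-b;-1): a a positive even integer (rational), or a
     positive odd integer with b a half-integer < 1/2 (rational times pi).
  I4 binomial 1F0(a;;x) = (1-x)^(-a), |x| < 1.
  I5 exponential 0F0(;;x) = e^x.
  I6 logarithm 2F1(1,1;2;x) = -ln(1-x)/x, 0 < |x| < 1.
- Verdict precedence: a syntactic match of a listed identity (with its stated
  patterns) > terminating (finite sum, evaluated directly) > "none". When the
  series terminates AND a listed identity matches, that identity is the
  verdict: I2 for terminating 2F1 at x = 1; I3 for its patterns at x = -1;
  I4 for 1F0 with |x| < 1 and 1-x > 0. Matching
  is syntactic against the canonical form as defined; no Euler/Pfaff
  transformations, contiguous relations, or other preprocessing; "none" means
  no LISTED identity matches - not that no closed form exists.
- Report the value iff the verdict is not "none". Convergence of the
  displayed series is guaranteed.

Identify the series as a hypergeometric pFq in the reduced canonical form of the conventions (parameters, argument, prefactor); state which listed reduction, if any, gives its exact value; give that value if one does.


With C = \frac{5}{7}: the canonical form is 2F1(-5, 2; 8; -1). Verdict: the Kummer evaluation I3 fires (x = -1; c = 8 equals 1+a-b for upper {-5, 2}: listed pattern). Its exact value is \frac{5}{2}.

Key observation: from the first term \frac{5}{7}: striking the common factor k^2 + 1 reduces the term (C = 5/7, x = -1).
Term ratio: r(k) = -1 * (k-5) (k+2) / [(k+8) (k+1)] - rational in k. x = -1; t_0 = \frac{5}{7}; negate the roots.


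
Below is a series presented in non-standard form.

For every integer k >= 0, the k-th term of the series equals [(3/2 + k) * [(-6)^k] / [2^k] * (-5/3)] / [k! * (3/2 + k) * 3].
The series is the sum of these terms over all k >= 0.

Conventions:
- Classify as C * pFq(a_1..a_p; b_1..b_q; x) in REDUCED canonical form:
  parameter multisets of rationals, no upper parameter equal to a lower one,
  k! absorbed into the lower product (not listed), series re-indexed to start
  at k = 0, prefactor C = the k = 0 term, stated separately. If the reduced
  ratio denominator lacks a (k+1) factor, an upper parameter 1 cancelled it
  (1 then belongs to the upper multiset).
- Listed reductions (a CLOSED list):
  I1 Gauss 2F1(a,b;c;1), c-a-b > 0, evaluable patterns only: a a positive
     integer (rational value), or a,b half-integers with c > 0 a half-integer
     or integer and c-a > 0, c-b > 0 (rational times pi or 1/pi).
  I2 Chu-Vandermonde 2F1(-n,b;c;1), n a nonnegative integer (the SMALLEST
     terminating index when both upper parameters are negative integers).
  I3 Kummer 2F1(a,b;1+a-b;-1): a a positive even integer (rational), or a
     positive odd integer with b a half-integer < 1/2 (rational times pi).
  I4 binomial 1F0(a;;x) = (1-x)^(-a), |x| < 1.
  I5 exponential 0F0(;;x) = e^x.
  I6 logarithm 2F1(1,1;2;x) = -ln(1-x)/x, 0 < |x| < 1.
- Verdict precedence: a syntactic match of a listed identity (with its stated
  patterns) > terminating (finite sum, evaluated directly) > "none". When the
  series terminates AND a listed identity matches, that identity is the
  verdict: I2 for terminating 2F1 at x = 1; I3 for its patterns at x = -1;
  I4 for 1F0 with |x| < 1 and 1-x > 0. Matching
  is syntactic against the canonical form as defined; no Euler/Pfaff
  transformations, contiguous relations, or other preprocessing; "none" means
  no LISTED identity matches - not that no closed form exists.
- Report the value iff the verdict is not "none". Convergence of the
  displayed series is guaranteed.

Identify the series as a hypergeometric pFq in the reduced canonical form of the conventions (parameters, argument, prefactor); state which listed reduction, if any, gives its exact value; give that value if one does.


The series (x = -3) is 0F0: upper {-}, lower {-}, prefactor -5/9. Verdict at x = -3: the I5 exponential reduction matches (the 0F0 exponential series at x = -3). Exact value: (-5/9) * e^(-3).

Structural cue: with t_0 = -5/9, k + 3/2 divides numerator and denominator alike; prefactor -5/9 after cancelling.
Consecutive-term ratio: r(k) = (-3) * 1 / [(k+1)] - rational; roots negated = parameters, x = (-3), C = -5/9.


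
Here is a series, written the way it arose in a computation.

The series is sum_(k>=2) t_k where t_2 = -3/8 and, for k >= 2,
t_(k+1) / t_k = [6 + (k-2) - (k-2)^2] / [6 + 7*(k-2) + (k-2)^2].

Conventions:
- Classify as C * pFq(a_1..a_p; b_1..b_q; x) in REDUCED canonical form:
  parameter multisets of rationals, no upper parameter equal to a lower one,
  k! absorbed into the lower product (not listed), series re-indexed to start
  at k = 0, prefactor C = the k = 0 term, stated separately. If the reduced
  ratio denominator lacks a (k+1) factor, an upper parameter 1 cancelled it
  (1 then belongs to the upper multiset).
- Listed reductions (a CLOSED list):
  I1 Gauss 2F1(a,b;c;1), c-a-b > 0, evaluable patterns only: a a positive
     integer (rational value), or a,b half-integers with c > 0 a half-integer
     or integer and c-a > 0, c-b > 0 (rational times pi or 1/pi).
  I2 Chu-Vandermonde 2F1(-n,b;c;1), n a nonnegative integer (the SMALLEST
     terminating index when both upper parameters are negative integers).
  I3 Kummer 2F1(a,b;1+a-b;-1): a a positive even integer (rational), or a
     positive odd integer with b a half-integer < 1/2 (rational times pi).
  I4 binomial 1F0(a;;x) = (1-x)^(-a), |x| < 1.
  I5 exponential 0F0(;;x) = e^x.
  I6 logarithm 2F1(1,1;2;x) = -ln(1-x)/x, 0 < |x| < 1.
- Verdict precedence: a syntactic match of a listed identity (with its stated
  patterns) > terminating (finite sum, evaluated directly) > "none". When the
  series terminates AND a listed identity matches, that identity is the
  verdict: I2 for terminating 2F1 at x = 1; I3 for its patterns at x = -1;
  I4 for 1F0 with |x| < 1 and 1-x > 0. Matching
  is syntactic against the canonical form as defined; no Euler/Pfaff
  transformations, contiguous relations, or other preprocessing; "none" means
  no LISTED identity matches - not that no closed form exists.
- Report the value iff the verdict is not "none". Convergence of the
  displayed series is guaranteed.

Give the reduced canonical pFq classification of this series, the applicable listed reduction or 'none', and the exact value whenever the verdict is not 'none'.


Prefactor -3/8, argument -1: 2F1 with upper {-3, 2} over lower {6}. Verdict: this is Kummer's theorem (I3) (x = -1; c = 6 equals 1+a-b for upper {-3, 2}: listed pattern). Exact value: -15/16.

The tell: with t_0 = -3/8, roots of the ratio polynomials (C = -3/8, x = -1) are the negated parameters.
Ratio: r(k) = (-1) * (k-3) (k+2) / [(k+6) (k+1)] - rational in k, leading ratio (-1); with t_0 = -3/8, classification follows.


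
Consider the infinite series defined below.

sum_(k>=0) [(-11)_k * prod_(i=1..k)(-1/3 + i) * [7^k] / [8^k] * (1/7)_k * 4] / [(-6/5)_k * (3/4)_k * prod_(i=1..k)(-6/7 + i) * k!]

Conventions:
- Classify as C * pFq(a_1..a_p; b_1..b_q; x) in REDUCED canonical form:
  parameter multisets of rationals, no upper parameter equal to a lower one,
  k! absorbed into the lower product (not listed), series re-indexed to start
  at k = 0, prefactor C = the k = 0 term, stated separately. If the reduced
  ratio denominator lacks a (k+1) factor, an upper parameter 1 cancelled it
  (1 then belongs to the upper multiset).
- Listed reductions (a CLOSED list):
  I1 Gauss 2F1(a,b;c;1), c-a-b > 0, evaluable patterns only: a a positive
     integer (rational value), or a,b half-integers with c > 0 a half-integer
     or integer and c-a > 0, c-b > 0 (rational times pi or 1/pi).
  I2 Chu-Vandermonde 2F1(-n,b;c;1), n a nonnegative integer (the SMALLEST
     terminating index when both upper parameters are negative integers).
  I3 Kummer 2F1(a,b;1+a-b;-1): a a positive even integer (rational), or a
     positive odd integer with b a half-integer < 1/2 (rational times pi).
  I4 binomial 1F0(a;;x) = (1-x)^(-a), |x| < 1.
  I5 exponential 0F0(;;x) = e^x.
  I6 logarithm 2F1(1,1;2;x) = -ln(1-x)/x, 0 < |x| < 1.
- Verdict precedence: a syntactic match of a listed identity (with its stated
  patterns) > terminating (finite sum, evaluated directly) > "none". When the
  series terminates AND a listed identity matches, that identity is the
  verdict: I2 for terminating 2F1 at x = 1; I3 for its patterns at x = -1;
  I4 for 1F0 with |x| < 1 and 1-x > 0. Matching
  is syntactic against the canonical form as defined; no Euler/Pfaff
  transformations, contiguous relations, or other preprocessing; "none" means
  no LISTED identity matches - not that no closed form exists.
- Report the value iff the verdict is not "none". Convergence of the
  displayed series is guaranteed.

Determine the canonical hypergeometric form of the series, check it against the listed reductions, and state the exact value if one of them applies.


The tell: x = (7/8) and the parameter 1/7 appears in both the upper and lower lists and cancels.
Term ratio: r(k) = (7/8) * (k-11) (k+2/3) / [(k-6/5) (k+3/4) (k+1)] - rational in k. x = (7/8); t_0 = 4; negate the roots.

With C = 4: the canonical form is 2F2(-11, 2/3; -6/5, 3/4; 7/8). Verdict: terminating - upper -11 stops the sum at k = 11; the 12 terms are added exactly. Sum: -31258541949237249334427507/368728572315284099373312.


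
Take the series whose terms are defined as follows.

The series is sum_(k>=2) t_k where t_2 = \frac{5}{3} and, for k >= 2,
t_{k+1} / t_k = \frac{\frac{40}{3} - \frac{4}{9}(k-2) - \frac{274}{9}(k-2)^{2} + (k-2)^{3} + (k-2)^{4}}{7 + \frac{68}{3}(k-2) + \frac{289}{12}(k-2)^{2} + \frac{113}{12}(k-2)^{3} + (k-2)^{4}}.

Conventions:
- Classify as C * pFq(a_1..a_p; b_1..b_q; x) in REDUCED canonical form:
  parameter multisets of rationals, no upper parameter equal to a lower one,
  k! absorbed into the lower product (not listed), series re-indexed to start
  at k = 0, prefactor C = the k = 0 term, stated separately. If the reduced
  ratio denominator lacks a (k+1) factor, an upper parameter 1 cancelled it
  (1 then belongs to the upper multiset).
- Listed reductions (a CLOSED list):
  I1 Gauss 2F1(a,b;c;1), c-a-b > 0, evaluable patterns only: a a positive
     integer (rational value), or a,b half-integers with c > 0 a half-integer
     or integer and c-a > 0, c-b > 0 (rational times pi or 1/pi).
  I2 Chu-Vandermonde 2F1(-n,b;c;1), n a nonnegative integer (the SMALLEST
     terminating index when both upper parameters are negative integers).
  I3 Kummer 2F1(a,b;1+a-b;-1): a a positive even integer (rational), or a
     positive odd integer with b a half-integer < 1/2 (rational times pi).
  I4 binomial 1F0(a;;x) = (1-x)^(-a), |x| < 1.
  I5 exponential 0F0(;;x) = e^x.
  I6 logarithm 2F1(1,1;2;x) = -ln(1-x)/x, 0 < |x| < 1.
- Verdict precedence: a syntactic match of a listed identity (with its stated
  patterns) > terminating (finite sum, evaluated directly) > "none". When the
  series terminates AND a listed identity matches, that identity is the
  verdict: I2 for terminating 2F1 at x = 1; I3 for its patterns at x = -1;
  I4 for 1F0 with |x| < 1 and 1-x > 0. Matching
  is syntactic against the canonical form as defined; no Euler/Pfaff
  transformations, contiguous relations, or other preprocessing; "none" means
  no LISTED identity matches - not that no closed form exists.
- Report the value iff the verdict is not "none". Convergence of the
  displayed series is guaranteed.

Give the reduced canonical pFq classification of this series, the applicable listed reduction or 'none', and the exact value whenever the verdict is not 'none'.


Canonical form: C = \frac{5}{3} times 2F1 with upper {-5, -\frac{2}{3}}, lower {\frac{7}{4}}, x = 1. Verdict (x = 1): Chu-Vandermonde (I2) applies (terminating 2F1 at x = 1 with n = 5, b = -2/3, c = \frac{7}{4}). Exact value: \frac{4096105}{955719}.

Key step: t_0 = \frac{5}{3} here, and the parameter 6 appears in both the upper and lower lists and cancels (alongside the other common factor).
Ratio: r(k) = 1 * (k-5) (k-\frac{2}{3}) / [(k+\frac{7}{4}) (k+1)] - poly over poly, x = 1 from leading terms; C = \frac{5}{3} at k = 0.


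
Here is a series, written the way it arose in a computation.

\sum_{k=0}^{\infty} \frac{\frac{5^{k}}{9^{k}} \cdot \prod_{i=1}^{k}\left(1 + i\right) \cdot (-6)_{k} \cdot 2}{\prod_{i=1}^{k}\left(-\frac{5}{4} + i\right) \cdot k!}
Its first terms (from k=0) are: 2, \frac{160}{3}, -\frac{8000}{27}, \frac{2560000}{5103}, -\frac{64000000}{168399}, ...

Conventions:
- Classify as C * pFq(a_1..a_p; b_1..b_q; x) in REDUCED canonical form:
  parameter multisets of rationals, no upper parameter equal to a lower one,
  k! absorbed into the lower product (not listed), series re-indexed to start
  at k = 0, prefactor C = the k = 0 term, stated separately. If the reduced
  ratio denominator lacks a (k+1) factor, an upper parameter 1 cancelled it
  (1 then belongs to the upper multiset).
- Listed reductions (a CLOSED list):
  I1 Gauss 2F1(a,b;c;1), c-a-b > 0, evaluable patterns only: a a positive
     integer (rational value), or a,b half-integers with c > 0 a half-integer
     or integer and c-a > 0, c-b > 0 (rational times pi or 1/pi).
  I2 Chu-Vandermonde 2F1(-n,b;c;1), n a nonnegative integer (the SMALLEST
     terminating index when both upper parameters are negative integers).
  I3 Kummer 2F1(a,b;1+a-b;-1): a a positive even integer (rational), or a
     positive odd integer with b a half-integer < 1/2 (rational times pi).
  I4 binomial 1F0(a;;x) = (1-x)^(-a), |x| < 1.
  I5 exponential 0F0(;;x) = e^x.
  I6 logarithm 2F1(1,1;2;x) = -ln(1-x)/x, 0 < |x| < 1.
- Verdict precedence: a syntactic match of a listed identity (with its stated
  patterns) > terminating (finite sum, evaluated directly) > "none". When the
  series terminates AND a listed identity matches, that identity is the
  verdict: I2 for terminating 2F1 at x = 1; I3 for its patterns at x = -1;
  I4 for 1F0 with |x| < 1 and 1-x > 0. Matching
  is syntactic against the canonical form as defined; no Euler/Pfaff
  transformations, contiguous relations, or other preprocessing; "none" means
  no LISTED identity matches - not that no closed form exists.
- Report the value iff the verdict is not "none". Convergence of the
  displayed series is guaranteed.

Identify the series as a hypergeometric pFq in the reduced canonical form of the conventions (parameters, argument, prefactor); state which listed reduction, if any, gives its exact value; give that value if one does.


With C = 2: the canonical form is 2F1(-6, 2; -\frac{1}{4}; \frac{5}{9}). Verdict: terminating - the sum ends at index 6 because -6 is a negative integer; exact evaluation follows. Value: -\frac{2065705874}{777498183}.

Structural cue: with t_0 = 2, the lower running product (prefactor 2) is a rising factorial.
Term ratio: r(k) = \frac{5}{9} * (k-6) (k+2) / [(k-\frac{1}{4}) (k+1)] - rational in k. x = \frac{5}{9}; t_0 = 2; negate the roots.


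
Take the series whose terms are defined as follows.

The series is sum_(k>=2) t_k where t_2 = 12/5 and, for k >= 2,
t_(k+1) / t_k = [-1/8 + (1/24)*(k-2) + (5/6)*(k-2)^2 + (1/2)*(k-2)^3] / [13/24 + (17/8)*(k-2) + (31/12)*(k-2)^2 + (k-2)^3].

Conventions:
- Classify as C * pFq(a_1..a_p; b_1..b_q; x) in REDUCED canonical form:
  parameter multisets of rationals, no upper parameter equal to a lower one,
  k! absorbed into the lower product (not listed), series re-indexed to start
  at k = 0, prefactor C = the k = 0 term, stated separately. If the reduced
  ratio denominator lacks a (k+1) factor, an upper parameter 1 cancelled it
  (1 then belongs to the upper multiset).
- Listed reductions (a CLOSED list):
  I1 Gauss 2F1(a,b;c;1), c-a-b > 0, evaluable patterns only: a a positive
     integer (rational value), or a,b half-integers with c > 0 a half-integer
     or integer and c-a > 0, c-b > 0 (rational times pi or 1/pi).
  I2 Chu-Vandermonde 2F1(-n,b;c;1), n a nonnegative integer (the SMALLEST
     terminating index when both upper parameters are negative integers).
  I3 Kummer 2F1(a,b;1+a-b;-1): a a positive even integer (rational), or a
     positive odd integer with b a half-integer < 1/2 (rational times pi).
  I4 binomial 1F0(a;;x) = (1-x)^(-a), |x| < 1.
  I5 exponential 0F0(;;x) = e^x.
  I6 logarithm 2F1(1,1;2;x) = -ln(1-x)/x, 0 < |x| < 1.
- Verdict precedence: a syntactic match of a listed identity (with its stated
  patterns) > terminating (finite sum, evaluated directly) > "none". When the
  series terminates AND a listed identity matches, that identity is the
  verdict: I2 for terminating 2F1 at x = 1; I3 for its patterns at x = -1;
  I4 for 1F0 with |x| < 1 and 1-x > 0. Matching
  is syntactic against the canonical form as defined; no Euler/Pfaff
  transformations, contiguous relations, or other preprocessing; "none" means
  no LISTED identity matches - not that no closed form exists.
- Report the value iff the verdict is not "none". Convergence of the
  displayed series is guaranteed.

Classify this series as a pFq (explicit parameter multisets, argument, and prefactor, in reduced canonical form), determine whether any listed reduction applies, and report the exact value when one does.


Canonical form: C = 12/5 times 2F1 with upper {-1/3, 3/2}, lower {13/12}, x = 1/2. Verdict: none - at argument 1/2 the multisets {-1/3, 3/2} ; {13/12} match no listed identity.

Key observation: t_0 being 12/5, the expanded ratio factors over Q; C = 12/5, roots give parameters.
Adjacent-term ratio: r(k) = (1/2) * (k-1/3) (k+3/2) / [(k+13/12) (k+1)] ; factor over Q: parameters, x = (1/2), and C = 12/5.


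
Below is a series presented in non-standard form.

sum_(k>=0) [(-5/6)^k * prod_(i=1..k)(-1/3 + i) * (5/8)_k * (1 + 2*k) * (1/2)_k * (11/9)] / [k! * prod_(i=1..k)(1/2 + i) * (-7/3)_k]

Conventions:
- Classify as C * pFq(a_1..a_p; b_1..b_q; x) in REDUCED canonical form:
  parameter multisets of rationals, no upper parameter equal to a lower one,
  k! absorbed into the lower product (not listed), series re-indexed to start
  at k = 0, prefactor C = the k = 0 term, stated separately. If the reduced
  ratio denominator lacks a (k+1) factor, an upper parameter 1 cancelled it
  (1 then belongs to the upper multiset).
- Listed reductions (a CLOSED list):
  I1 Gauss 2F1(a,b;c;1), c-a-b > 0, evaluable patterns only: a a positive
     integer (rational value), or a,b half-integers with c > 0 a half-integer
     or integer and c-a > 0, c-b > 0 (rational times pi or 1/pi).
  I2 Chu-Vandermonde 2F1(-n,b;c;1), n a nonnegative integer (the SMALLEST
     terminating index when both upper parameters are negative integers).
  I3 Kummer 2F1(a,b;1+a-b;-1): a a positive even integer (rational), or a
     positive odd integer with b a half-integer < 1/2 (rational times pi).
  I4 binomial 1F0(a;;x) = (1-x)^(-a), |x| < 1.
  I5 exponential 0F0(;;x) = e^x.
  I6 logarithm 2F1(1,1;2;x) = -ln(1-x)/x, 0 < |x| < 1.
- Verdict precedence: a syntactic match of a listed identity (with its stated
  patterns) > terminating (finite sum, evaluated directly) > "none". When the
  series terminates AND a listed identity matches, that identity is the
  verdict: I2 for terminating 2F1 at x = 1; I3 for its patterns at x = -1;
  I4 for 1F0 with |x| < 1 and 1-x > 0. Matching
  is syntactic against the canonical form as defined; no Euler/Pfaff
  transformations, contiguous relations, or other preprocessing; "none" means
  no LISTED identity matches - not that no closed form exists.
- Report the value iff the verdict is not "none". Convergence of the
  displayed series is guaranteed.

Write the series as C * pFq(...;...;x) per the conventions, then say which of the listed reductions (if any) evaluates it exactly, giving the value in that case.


At argument -5/6: a 2F1 with upper {5/8, 2/3}, lower {-7/3}, scaled by C = 11/9. Verdict: none (x = -5/6): each listed identity misses the multisets {5/8, 2/3} ; {-7/3}.

Structural cue: with t_0 = 11/9, the running product (C = 11/9) telescopes to a rising factorial.
Term ratio: r(k) = (-5/6) * (k+5/8) (k+2/3) / [(k-7/3) (k+1)] - rational in k, leading ratio (-5/6); with t_0 = 11/9, classification follows.


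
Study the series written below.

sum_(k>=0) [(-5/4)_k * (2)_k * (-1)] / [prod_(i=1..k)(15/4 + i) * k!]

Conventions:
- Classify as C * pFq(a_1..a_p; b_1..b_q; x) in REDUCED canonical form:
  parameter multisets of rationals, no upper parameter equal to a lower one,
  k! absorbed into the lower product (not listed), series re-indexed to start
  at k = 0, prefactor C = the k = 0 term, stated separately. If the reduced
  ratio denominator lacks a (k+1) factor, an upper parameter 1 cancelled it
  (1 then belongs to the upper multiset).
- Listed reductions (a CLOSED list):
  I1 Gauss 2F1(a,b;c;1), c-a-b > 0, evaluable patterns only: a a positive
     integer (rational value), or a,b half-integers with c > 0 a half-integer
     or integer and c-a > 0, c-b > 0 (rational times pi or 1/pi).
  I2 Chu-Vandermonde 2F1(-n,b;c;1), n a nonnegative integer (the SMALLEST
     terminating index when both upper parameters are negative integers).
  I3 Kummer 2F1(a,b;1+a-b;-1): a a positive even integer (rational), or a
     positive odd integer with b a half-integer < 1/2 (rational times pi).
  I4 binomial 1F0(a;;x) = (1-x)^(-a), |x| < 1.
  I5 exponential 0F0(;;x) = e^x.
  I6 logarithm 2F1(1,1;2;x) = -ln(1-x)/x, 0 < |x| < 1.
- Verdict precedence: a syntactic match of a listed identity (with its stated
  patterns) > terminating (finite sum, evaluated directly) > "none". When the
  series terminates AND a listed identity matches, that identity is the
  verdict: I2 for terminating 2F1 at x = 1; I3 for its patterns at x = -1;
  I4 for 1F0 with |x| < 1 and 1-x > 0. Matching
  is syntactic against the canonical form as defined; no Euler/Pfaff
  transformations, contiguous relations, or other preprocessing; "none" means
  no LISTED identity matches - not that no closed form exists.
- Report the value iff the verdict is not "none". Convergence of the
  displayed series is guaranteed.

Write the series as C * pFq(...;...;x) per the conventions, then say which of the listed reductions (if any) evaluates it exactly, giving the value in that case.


The series (x = 1) is 2F1: upper {-5/4, 2}, lower {19/4}, prefactor -1. Verdict: Gauss (I1, integer-parameter pattern) fires (x = 1: the Gamma ratio telescopes since c-a-b = 4 > 0 and a = 2 in Z>0). Exact value: -33/64.

Key step: t_0 = -1 here, and the lower running product (C = -1) is a rising factorial.
Adjacent-term ratio: r(k) = 1 * (k-5/4) (k+2) / [(k+19/4) (k+1)] - rational; roots negated = parameters, x = 1, C = -1.


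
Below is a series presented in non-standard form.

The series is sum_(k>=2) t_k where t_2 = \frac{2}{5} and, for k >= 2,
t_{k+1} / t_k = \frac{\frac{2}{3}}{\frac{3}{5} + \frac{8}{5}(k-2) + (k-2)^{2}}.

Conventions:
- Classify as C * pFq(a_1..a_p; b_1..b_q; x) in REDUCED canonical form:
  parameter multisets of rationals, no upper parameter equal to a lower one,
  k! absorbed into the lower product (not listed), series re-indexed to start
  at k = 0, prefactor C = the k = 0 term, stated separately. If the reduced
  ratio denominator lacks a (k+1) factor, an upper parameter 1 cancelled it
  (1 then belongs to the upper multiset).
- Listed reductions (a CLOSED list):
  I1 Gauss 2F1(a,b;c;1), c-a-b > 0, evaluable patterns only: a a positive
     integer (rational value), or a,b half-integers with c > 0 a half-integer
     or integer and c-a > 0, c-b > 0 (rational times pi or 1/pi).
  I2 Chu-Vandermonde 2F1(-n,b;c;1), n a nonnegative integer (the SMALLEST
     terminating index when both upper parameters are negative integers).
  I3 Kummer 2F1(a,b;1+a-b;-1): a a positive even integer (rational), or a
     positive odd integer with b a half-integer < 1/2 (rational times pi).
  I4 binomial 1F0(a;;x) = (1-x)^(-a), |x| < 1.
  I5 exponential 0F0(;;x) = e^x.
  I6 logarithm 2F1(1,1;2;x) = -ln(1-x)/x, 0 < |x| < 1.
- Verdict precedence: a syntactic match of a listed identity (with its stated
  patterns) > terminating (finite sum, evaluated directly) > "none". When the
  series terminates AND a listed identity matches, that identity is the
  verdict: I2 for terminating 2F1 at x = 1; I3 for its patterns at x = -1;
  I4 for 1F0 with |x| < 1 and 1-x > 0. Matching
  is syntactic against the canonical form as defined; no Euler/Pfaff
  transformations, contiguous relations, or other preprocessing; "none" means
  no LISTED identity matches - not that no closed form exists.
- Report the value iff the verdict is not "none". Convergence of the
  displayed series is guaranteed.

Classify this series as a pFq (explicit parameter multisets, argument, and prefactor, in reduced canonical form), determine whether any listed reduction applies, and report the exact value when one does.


Prefactor \frac{2}{5}, argument \frac{2}{3}: 0F1 with upper {-} over lower {\frac{3}{5}}. Verdict: none (x = \frac{2}{3}): each listed identity misses the multisets {-} ; {\frac{3}{5}}.

Key observation: t_0 being \frac{2}{5}, roots of the ratio polynomials (C = 2/5) are the negated parameters.
Consecutive-term ratio: r(k) = \frac{2}{3} * 1 / [(k+\frac{3}{5}) (k+1)] - rational in k. x = \frac{2}{3}; t_0 = \frac{2}{5}; negate the roots.


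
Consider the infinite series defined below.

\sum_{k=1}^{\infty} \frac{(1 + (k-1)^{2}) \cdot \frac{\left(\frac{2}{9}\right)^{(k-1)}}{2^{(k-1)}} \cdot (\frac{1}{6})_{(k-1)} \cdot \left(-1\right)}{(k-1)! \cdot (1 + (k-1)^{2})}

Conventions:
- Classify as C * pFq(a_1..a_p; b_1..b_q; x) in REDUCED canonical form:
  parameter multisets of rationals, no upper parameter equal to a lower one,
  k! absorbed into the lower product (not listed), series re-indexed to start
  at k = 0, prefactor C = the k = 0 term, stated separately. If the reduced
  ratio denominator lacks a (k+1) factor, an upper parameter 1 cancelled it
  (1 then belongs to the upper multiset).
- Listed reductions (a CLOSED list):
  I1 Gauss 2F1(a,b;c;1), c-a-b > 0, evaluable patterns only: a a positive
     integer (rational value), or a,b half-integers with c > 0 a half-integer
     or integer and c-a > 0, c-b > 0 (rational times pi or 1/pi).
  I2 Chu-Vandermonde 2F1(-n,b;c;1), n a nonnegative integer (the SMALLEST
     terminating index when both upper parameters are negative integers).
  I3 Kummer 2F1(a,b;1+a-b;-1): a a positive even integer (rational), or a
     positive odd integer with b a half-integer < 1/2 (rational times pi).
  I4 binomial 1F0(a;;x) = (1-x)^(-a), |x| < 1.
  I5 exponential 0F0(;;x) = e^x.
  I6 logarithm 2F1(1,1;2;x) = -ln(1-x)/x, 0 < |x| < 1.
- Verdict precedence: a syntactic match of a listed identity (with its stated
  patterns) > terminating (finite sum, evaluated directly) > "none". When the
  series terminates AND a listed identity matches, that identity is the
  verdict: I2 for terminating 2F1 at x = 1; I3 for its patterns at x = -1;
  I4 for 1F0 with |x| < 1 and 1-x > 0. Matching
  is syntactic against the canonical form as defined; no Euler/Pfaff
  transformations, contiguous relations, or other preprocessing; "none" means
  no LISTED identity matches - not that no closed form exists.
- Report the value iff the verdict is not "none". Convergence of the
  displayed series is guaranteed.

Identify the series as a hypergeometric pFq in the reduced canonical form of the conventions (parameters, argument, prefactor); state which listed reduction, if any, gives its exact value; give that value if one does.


First insight: x = \frac{1}{9} and the two k-th powers (prefactor -1) combine into one argument.
Term ratio: r(k) = \frac{1}{9} * (k+\frac{1}{6}) / [(k+1)] - rational in k, leading ratio \frac{1}{9}; with t_0 = -1, classification follows.

x = \frac{1}{9} here; the reduced form reads 1F0, upper {\frac{1}{6}}, lower {-}, C = -1. Verdict (x = \frac{1}{9}): binomial (I4) applies (the 1F0 binomial series: exponent -1/6, x = \frac{1}{9}). Sum: \left(-1\right) \cdot \left(\frac{8}{9}\right)^{-\frac{1}{6}}.


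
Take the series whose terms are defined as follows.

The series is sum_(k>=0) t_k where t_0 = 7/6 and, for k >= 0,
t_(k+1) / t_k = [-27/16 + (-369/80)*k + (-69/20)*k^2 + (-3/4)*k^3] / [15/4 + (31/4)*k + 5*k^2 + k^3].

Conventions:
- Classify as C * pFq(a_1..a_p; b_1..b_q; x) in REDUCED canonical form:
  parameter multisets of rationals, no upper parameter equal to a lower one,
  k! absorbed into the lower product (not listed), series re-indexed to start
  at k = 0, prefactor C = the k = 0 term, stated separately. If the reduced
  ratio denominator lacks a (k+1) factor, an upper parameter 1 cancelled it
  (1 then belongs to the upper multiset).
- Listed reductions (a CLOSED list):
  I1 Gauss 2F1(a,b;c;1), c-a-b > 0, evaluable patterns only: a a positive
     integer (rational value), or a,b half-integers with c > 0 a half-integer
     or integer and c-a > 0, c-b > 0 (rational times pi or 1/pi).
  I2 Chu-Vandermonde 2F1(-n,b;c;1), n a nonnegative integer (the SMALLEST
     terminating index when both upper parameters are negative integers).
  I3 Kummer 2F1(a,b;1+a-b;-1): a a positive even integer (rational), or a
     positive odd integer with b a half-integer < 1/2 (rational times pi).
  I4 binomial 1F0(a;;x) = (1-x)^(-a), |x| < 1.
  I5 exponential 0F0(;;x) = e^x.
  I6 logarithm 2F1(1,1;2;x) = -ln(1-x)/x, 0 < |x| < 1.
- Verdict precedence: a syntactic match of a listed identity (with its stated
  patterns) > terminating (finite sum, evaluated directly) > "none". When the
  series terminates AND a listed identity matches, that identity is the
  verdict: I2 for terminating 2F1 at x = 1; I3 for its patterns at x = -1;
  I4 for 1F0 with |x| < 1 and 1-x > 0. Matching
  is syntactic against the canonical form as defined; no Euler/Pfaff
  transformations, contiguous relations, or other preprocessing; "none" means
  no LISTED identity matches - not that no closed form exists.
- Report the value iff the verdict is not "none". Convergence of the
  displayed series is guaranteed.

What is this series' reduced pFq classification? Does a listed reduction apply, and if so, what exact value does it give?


At argument -3/4: a 1F0 with upper {3/5}, lower {-}, scaled by C = 7/6. Verdict: this is the I4 binomial reduction (the 1F0 binomial series: exponent -3/5, x = -3/4). Exact value: (7/6) * (7/4)^(-3/5).

Key step: with t_0 = 7/6, the ratio is unreduced: k + 3/2 divides both sides (C = 7/6, x = -3/4).
Term ratio: r(k) = (-3/4) * (k+3/5) / [(k+1)] - rational in k. x = (-3/4); t_0 = 7/6; negate the roots.
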